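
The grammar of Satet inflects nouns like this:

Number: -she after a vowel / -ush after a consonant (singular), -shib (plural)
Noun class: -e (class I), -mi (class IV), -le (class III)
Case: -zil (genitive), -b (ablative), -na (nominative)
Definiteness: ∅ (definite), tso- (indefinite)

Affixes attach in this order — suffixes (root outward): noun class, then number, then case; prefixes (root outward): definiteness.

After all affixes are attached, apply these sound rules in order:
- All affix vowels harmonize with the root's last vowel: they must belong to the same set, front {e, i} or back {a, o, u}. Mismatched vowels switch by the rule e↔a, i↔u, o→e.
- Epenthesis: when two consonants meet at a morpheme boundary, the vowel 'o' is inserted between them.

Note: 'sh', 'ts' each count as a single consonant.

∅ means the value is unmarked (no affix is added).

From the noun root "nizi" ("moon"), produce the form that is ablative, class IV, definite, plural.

nizimishibob

Attach noun class class IV -mi → nizimi.
Attach number plural -shib → nizimishib.
definiteness = definite: zero marking, form stays nizimishib.
Attach case ablative -b → nizimishibb.
Vowel harmony: no change.
Apply epenthesis: nizimishibb → nizimishibob.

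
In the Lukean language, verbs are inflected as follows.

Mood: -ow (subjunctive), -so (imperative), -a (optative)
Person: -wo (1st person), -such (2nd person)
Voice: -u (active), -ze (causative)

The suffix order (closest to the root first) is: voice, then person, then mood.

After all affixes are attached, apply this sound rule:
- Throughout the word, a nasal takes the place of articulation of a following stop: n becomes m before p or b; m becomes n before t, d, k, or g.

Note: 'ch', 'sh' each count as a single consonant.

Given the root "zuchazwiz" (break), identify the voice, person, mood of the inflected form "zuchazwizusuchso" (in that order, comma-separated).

Segment: zuchazwiz-u-such-so.
voice: -u → active.
person: -such → 2nd person.
mood: -so → imperative.

active, 2nd person, imperative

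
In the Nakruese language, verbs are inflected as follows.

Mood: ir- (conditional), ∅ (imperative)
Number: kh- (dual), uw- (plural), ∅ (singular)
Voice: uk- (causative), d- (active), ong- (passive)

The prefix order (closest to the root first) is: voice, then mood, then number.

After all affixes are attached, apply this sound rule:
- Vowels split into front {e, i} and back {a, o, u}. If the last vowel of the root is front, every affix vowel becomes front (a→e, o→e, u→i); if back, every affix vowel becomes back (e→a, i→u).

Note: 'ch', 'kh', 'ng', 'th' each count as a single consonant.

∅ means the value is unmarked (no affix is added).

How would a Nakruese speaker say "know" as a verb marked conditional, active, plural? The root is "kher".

Attach voice active d- → dkher.
Attach mood conditional ir- → irdkher.
Attach number plural uw- → uwirdkher.
Apply vowel harmony: uwirdkher → iwirdkher.

iwirdkher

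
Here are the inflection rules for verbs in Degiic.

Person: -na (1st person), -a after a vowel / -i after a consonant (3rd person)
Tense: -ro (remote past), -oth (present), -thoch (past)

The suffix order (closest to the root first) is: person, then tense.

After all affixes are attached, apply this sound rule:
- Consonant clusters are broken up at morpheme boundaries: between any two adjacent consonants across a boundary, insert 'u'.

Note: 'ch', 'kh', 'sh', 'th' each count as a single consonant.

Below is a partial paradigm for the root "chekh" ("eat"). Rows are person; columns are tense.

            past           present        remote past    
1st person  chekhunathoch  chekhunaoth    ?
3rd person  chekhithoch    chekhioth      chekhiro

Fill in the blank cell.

chekhunaro

Attach person 1st person -na → chekhna.
Attach tense remote past -ro → chekhnaro.
Apply epenthesis: chekhnaro → chekhunaro.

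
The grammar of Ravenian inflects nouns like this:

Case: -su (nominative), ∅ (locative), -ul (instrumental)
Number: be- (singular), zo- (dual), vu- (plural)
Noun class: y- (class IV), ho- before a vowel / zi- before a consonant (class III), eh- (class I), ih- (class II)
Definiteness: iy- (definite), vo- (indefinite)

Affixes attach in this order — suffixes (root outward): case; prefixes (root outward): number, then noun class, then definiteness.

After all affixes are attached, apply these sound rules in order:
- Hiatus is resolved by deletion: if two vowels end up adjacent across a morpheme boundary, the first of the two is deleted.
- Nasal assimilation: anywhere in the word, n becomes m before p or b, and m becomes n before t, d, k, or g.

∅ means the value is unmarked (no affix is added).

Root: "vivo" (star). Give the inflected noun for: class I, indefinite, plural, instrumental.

Attach number plural vu- → vuvivo.
Attach case instrumental -ul → vuvivoul.
Attach noun class class I eh- → ehvuvivoul.
Attach definiteness indefinite vo- → voehvuvivoul.
Apply vowel deletion: voehvuvivoul → vehvuvivul.
Nasal assimilation: no change.

vehvuvivul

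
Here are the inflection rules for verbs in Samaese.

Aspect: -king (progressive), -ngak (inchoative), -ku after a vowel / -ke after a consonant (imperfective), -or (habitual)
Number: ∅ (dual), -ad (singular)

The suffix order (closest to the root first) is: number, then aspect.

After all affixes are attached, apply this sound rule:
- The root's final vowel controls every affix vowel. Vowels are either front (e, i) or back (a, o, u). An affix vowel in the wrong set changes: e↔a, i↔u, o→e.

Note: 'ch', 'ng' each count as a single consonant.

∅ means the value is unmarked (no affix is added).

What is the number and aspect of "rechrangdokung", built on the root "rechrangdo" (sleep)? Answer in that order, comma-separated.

dual, progressive

Segment: rechrangdo-king.
number: ∅ → dual.
aspect: -king → progressive.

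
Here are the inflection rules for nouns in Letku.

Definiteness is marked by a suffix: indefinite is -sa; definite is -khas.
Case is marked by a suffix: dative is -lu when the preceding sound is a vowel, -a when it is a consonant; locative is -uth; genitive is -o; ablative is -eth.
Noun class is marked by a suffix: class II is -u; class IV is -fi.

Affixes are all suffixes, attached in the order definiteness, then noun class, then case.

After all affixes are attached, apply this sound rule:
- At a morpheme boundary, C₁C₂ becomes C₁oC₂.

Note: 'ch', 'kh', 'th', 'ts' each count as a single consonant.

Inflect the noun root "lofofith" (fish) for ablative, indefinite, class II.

Attach definiteness indefinite -sa → lofofithsa.
Attach noun class class II -u → lofofithsau.
Attach case ablative -eth → lofofithsaueth.
Apply epenthesis: lofofithsaueth → lofofithosaueth.

lofofithosaueth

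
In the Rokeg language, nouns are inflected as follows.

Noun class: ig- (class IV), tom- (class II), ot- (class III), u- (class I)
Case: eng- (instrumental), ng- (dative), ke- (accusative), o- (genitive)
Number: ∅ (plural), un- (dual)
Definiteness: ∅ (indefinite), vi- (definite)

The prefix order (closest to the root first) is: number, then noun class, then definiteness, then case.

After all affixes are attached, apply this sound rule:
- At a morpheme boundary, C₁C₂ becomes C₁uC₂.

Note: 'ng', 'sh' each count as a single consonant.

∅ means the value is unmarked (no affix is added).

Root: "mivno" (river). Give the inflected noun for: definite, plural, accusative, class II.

number = plural: zero marking, form stays mivno.
Attach noun class class II tom- → tommivno.
Attach definiteness definite vi- → vitommivno.
Attach case accusative ke- → kevitommivno.
Apply epenthesis: kevitommivno → kevitomumivno.

kevitomumivno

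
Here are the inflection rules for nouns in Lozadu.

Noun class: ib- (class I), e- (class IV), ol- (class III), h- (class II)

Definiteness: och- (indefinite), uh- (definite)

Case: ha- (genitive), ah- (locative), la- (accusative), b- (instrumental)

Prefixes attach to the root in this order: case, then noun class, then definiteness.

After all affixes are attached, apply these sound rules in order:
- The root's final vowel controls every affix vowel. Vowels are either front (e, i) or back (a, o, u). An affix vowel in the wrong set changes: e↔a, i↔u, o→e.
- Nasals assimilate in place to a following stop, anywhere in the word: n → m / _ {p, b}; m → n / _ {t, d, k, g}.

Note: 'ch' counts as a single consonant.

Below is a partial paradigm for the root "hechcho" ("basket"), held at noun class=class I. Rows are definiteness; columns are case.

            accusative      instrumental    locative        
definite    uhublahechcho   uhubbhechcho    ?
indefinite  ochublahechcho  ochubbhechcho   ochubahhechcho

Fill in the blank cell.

uhubahhechcho

Attach case locative ah- → ahhechcho.
Attach noun class class I ib- → ibahhechcho.
Attach definiteness definite uh- → uhibahhechcho.
Apply vowel harmony: uhibahhechcho → uhubahhechcho.
Nasal assimilation: no change.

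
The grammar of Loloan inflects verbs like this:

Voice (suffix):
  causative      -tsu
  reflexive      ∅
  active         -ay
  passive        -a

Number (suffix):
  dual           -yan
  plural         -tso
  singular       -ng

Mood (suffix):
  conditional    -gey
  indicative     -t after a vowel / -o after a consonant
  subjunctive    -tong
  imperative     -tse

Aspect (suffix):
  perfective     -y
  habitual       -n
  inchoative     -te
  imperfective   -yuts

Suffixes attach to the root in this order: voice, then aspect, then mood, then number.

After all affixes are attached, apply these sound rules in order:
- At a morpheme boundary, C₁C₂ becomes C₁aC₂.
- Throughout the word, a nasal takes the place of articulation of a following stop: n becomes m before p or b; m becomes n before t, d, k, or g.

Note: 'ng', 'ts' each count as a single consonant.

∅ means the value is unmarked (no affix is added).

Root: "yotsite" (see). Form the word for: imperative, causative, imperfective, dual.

Attach voice causative -tsu → yotsitetsu.
Attach aspect imperfective -yuts → yotsitetsuyuts.
Attach mood imperative -tse → yotsitetsuyutstse.
Attach number dual -yan → yotsitetsuyutstseyan.
Apply epenthesis: yotsitetsuyutstseyan → yotsitetsuyutsatseyan.
Nasal assimilation: no change.

yotsitetsuyutsatseyan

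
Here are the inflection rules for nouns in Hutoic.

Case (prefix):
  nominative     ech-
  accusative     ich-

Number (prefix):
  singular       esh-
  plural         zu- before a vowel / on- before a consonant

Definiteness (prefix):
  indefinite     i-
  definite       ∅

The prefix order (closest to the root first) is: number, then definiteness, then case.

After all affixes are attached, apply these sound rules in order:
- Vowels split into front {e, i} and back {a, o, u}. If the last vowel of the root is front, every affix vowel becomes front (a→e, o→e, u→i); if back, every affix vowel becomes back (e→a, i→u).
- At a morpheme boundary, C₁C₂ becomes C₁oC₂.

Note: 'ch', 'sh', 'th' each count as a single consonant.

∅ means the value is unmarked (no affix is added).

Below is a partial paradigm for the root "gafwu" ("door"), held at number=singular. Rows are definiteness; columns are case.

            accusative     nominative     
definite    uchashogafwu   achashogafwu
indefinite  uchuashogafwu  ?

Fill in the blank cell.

achuashogafwu

Attach number singular esh- → eshgafwu.
Attach definiteness indefinite i- → ieshgafwu.
Attach case nominative ech- → echieshgafwu.
Apply vowel harmony: echieshgafwu → achuashgafwu.
Apply epenthesis: achuashgafwu → achuashogafwu.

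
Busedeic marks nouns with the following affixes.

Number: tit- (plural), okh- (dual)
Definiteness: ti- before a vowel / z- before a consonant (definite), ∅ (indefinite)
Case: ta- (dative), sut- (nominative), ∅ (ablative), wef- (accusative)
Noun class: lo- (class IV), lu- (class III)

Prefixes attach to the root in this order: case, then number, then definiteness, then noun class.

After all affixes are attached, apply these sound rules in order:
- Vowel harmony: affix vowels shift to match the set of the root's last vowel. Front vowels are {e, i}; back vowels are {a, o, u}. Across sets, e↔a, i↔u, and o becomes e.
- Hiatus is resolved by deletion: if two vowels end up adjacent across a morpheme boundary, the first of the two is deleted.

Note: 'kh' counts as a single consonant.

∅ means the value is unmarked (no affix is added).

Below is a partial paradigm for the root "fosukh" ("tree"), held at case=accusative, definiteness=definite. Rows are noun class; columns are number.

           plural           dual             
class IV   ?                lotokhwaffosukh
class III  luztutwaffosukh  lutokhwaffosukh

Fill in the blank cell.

loztutwaffosukh

Attach case accusative wef- → weffosukh.
Attach number plural tit- → titweffosukh.
Attach definiteness definite z- (before consonant 't') → ztitweffosukh.
Attach noun class class IV lo- → loztitweffosukh.
Apply vowel harmony: loztitweffosukh → loztutwaffosukh.
Vowel deletion: no change.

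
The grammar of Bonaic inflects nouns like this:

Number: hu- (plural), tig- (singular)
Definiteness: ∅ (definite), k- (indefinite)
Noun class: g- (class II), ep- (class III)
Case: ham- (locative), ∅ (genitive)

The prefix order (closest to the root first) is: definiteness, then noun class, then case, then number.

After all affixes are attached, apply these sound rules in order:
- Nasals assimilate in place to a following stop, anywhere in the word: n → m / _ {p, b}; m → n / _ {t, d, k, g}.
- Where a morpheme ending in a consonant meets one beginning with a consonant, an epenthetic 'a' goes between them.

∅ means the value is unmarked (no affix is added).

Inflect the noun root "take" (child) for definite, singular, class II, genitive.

tigagatake

definiteness = definite: zero marking, form stays take.
Attach noun class class II g- → gtake.
case = genitive: zero marking, form stays gtake.
Attach number singular tig- → tiggtake.
Nasal assimilation: no change.
Apply epenthesis: tiggtake → tigagatake.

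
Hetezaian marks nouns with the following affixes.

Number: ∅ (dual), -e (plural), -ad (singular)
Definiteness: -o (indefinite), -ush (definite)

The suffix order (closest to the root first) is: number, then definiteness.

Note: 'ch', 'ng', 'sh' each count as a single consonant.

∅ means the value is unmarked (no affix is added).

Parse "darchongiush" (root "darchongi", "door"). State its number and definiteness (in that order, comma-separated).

Segment: darchongi-ush.
number: ∅ → dual.
definiteness: -ush → definite.

dual, definite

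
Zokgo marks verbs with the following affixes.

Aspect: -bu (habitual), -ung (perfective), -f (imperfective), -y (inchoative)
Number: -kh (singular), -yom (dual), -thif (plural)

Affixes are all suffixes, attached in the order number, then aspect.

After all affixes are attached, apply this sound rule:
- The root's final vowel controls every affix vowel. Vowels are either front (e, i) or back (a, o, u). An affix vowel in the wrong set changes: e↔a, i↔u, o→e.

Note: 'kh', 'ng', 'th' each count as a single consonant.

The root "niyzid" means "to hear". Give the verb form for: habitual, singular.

niyzidkhbi

Attach number singular -kh → niyzidkh.
Attach aspect habitual -bu → niyzidkhbu.
Apply vowel harmony: niyzidkhbu → niyzidkhbi.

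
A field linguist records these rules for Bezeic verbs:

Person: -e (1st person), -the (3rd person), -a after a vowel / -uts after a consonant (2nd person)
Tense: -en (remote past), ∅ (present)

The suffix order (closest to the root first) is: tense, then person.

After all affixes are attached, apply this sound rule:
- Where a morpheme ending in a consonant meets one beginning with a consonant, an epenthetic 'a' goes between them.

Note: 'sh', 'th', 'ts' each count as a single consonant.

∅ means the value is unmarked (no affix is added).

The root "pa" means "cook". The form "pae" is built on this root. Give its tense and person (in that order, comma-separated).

Segment: pa-e.
tense: ∅ → present.
person: -e → 1st person.

present, 1st person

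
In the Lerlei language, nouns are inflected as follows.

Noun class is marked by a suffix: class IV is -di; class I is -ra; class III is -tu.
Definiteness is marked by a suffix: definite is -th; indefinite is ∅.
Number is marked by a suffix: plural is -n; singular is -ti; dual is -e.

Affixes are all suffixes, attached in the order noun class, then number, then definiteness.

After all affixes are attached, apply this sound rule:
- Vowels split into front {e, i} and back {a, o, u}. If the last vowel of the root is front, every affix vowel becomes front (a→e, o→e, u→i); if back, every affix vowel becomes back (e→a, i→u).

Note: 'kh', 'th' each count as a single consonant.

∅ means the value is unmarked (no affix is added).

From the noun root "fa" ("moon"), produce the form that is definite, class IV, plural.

Attach noun class class IV -di → fadi.
Attach number plural -n → fadin.
Attach definiteness definite -th → fadinth.
Apply vowel harmony: fadinth → fadunth.

fadunth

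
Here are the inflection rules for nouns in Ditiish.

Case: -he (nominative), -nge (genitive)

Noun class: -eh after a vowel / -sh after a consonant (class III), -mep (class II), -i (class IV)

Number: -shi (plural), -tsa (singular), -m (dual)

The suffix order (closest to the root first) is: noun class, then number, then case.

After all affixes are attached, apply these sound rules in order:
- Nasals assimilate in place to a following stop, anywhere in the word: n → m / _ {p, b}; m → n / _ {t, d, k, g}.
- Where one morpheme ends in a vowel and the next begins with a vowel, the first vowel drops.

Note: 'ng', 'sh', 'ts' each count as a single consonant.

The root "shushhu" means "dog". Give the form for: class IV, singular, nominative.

Attach noun class class IV -i → shushhui.
Attach number singular -tsa → shushhuitsa.
Attach case nominative -he → shushhuitsahe.
Nasal assimilation: no change.
Apply vowel deletion: shushhuitsahe → shushhitsahe.

shushhitsahe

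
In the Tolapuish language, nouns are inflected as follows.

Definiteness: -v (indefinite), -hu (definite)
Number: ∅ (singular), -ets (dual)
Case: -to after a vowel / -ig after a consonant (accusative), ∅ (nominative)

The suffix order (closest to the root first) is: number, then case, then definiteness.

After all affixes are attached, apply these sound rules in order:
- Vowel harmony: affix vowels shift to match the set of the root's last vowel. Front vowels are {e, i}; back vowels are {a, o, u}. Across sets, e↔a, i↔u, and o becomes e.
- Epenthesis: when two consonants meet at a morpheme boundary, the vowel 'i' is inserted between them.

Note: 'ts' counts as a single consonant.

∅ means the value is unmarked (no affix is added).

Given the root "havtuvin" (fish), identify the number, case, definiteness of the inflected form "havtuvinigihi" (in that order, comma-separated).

Segment: havtuvin-ig-hu.
number: ∅ → singular.
case: -to/ig → accusative.
definiteness: -hu → definite.

singular, accusative, definite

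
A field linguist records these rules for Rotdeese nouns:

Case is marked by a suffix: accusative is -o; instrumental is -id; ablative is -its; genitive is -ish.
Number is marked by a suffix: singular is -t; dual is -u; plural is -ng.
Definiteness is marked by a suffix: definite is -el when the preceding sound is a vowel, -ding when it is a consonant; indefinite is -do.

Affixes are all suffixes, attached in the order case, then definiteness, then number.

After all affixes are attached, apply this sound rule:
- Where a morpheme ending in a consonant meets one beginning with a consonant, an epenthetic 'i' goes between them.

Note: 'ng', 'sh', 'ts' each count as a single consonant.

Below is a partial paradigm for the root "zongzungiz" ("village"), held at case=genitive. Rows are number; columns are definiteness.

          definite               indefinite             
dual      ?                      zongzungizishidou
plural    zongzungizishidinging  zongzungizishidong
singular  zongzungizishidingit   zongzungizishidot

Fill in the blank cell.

zongzungizishidingu

Attach case genitive -ish → zongzungizish.
Attach definiteness definite -ding (after consonant 'sh') → zongzungizishding.
Attach number dual -u → zongzungizishdingu.
Apply epenthesis: zongzungizishdingu → zongzungizishidingu.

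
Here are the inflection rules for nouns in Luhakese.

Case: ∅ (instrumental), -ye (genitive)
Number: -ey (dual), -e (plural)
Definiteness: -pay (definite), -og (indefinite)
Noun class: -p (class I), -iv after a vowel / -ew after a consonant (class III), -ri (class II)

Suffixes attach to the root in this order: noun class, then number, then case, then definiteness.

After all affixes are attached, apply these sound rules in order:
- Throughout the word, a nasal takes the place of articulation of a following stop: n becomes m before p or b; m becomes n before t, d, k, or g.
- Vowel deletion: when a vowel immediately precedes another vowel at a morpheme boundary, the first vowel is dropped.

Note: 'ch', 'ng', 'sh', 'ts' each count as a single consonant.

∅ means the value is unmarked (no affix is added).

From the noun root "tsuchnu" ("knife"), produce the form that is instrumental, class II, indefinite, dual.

tsuchnureyog

Attach noun class class II -ri → tsuchnuri.
Attach number dual -ey → tsuchnuriey.
case = instrumental: zero marking, form stays tsuchnuriey.
Attach definiteness indefinite -og → tsuchnurieyog.
Nasal assimilation: no change.
Apply vowel deletion: tsuchnurieyog → tsuchnureyog.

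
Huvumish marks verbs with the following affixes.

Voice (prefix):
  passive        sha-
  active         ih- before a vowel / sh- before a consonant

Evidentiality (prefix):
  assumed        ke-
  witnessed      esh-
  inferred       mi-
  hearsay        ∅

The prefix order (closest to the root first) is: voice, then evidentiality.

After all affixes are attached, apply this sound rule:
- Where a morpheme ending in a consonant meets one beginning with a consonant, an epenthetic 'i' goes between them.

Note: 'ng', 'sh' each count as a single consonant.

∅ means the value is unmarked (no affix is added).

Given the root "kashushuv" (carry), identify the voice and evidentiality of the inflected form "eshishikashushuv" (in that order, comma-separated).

active, witnessed

Segment: esh-sh-kashushuv.
voice: ih/sh- → active.
evidentiality: esh- → witnessed.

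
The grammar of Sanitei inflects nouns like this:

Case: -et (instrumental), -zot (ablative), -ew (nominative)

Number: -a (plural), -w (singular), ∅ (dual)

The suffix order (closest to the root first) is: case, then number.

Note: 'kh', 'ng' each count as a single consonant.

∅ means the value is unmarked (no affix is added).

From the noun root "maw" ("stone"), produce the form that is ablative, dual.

Attach case ablative -zot → mawzot.
number = dual: zero marking, form stays mawzot.

mawzot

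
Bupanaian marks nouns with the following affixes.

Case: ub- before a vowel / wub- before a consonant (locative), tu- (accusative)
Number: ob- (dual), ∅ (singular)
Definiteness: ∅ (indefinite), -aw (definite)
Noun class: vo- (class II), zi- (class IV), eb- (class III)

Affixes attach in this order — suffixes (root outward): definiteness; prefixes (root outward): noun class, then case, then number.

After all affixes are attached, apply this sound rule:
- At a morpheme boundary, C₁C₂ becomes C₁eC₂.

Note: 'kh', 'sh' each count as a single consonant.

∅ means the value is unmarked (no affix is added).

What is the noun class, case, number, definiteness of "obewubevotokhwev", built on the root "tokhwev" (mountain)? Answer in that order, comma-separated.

class II, locative, dual, indefinite

Segment: ob-wub-vo-tokhwev.
noun class: vo- → class II.
case: ub/wub- → locative.
number: ob- → dual.
definiteness: ∅ → indefinite.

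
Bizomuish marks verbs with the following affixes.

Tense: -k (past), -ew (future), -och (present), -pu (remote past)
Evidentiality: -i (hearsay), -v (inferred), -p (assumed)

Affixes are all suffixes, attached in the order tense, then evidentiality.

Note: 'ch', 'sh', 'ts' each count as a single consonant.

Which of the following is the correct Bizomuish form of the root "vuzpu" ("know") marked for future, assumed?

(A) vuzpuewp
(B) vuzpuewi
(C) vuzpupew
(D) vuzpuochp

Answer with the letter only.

A

Attach tense future -ew → vuzpuew.
Attach evidentiality assumed -p → vuzpuewp.
So the correct form is vuzpuewp, option (A).
(B) vuzpuewi is wrong: it uses hearsay instead of assumed for evidentiality.
(D) vuzpuochp is wrong: it uses present instead of future for tense.
(C) vuzpupew is wrong: it has the affixes in the wrong order.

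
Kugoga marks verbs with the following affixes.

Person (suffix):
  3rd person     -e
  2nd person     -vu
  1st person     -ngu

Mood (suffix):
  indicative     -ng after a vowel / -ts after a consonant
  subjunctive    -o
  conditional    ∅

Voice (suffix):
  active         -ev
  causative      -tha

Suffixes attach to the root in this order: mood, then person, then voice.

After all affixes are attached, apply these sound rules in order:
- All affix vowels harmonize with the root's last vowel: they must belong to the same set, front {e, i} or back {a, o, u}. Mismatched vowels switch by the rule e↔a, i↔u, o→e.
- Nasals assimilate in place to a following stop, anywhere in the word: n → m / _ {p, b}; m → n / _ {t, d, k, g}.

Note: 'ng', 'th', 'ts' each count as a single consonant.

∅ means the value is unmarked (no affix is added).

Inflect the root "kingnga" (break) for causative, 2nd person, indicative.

Attach mood indicative -ng (after vowel 'a') → kingngang.
Attach person 2nd person -vu → kingngangvu.
Attach voice causative -tha → kingngangvutha.
Vowel harmony: no change.
Nasal assimilation: no change.

kingngangvutha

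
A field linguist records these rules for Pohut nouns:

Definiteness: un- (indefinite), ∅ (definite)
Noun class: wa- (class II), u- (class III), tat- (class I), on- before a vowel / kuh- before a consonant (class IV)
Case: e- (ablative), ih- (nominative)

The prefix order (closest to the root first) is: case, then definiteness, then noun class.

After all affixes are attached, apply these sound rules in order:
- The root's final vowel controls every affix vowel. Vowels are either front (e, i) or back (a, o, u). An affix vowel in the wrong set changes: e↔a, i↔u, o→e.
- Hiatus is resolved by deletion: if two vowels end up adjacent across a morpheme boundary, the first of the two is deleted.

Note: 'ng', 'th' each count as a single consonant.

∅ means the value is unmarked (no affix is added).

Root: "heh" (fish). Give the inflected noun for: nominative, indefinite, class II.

winihheh

Attach case nominative ih- → ihheh.
Attach definiteness indefinite un- → unihheh.
Attach noun class class II wa- → waunihheh.
Apply vowel harmony: waunihheh → weinihheh.
Apply vowel deletion: weinihheh → winihheh.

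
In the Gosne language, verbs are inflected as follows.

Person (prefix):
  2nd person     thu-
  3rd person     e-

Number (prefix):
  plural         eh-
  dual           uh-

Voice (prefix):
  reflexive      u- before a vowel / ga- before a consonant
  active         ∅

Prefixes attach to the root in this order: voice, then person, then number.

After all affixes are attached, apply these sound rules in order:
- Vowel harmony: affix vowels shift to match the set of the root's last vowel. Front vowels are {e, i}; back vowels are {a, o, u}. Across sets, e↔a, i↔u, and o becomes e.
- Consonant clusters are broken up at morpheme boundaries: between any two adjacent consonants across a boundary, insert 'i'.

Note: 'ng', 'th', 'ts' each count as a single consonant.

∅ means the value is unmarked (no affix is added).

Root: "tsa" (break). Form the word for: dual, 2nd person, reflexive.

uhithugatsa

Attach voice reflexive ga- (before consonant 'ts') → gatsa.
Attach person 2nd person thu- → thugatsa.
Attach number dual uh- → uhthugatsa.
Vowel harmony: no change.
Apply epenthesis: uhthugatsa → uhithugatsa.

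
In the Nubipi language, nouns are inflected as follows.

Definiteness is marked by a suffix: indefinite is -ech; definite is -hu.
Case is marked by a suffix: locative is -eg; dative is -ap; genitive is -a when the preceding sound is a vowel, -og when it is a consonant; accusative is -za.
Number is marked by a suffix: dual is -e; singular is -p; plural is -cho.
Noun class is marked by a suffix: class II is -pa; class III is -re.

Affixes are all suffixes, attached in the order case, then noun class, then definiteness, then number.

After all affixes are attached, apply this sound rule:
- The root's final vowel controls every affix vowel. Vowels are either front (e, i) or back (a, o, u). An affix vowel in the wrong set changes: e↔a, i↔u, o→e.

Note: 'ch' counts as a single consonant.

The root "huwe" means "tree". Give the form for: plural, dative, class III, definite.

Attach case dative -ap → huweap.
Attach noun class class III -re → huweapre.
Attach definiteness definite -hu → huweaprehu.
Attach number plural -cho → huweaprehucho.
Apply vowel harmony: huweaprehucho → huweeprehiche.

huweeprehiche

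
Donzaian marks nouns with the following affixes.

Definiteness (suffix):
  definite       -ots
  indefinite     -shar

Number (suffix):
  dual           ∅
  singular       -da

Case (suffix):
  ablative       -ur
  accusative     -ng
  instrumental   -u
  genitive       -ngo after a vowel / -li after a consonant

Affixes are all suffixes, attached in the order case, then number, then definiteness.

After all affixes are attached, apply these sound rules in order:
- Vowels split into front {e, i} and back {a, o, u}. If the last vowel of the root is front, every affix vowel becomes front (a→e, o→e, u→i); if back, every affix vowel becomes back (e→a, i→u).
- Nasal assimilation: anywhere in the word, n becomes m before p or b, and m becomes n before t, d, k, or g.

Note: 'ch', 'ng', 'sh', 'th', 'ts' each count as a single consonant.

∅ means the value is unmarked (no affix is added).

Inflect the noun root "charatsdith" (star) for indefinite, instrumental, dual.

charatsdithisher

Attach case instrumental -u → charatsdithu.
number = dual: zero marking, form stays charatsdithu.
Attach definiteness indefinite -shar → charatsdithushar.
Apply vowel harmony: charatsdithushar → charatsdithisher.
Nasal assimilation: no change.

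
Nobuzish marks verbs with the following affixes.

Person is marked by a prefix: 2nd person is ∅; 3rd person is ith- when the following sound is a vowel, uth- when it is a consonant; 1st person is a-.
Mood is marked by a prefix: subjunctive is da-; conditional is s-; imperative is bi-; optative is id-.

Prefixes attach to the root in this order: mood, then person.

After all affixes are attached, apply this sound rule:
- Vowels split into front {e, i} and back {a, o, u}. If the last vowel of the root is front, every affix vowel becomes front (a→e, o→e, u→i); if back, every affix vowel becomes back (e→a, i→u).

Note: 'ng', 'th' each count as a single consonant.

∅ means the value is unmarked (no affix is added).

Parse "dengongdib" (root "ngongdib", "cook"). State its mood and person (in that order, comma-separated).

subjunctive, 2nd person

Segment: da-ngongdib.
mood: da- → subjunctive.
person: ∅ → 2nd person.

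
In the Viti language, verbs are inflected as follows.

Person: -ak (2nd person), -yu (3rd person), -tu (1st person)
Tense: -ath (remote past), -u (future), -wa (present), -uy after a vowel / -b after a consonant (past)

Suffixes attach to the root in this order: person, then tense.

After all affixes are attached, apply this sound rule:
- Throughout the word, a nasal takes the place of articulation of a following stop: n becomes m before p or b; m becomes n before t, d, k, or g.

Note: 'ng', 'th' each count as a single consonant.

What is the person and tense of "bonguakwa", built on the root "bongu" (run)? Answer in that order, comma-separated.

2nd person, present

Segment: bongu-ak-wa.
person: -ak → 2nd person.
tense: -wa → present.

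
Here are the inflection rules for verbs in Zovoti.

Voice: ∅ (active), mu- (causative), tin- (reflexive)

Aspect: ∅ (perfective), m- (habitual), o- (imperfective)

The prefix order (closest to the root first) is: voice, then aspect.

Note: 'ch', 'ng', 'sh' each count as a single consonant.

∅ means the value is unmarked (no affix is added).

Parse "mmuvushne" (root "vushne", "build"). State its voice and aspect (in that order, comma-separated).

Segment: m-mu-vushne.
voice: mu- → causative.
aspect: m- → habitual.

causative, habitual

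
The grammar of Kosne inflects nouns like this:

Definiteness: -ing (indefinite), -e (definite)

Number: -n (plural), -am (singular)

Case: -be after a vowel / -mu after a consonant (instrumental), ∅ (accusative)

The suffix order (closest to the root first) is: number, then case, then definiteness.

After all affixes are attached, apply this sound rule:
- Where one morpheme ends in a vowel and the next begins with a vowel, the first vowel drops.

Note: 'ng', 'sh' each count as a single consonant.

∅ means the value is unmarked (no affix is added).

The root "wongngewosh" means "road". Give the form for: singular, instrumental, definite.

wongngewoshamme

Attach number singular -am → wongngewosham.
Attach case instrumental -mu (after consonant 'm') → wongngewoshammu.
Attach definiteness definite -e → wongngewoshammue.
Apply vowel deletion: wongngewoshammue → wongngewoshamme.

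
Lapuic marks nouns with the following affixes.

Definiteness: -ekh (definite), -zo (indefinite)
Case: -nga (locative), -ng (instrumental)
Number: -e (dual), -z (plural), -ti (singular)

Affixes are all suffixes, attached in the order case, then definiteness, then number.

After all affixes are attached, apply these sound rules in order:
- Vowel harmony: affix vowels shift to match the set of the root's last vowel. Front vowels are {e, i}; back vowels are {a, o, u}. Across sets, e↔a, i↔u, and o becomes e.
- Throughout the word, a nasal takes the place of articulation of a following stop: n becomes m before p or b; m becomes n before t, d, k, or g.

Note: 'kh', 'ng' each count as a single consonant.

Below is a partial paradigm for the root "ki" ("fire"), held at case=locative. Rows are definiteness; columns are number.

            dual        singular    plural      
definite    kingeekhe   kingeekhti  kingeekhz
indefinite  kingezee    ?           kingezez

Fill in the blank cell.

kingezeti

Attach case locative -nga → kinga.
Attach definiteness indefinite -zo → kingazo.
Attach number singular -ti → kingazoti.
Apply vowel harmony: kingazoti → kingezeti.
Nasal assimilation: no change.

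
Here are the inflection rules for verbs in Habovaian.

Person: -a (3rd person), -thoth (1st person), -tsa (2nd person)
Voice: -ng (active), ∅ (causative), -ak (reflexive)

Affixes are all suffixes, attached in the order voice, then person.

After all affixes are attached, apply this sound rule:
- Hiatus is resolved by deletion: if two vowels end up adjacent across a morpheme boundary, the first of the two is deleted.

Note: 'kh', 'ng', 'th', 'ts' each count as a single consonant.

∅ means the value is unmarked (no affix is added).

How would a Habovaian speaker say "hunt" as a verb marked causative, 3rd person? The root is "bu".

ba

voice = causative: zero marking, form stays bu.
Attach person 3rd person -a → bua.
Apply vowel deletion: bua → ba.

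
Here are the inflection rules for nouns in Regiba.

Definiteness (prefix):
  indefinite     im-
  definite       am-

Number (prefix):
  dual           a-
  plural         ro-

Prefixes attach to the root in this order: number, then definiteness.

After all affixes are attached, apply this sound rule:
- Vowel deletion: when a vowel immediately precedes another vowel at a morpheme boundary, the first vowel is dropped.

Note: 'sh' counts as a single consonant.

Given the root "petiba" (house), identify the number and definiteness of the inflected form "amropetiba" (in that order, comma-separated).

plural, definite

Segment: am-ro-petiba.
number: ro- → plural.
definiteness: am- → definite.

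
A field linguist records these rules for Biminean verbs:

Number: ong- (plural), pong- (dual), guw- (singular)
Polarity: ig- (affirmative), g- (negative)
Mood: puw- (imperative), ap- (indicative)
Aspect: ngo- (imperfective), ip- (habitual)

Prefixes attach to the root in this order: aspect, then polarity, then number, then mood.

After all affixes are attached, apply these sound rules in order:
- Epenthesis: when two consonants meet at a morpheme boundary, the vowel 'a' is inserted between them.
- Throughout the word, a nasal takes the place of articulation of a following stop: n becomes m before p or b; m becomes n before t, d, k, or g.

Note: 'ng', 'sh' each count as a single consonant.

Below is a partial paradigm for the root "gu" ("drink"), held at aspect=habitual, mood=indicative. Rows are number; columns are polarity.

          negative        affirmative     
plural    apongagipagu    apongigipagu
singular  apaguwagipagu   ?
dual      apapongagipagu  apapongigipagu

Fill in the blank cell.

apaguwigipagu

Attach aspect habitual ip- → ipgu.
Attach polarity affirmative ig- → igipgu.
Attach number singular guw- → guwigipgu.
Attach mood indicative ap- → apguwigipgu.
Apply epenthesis: apguwigipgu → apaguwigipagu.
Nasal assimilation: no change.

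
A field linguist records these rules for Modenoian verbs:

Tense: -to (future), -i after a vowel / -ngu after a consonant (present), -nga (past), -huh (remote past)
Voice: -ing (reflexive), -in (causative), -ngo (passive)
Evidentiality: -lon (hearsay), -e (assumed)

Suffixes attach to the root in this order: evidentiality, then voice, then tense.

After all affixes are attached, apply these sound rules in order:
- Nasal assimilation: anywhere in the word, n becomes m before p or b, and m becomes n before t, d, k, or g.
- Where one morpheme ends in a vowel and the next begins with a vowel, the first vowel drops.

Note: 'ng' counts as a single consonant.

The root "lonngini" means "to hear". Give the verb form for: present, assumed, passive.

lonnginengi

Attach evidentiality assumed -e → lonnginie.
Attach voice passive -ngo → lonnginiengo.
Attach tense present -i (after vowel 'o') → lonnginiengoi.
Nasal assimilation: no change.
Apply vowel deletion: lonnginiengoi → lonnginengi.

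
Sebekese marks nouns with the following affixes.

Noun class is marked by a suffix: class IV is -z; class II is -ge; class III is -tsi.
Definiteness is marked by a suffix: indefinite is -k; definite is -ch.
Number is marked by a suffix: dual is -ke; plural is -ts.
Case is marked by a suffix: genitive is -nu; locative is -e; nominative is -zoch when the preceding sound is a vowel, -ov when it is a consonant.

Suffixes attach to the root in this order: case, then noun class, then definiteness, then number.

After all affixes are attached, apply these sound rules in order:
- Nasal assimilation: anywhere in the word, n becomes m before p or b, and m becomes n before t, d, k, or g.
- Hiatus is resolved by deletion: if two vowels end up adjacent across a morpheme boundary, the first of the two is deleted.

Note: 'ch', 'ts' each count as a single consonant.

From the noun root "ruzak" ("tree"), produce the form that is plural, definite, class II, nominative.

Attach case nominative -ov (after consonant 'k') → ruzakov.
Attach noun class class II -ge → ruzakovge.
Attach definiteness definite -ch → ruzakovgech.
Attach number plural -ts → ruzakovgechts.
Nasal assimilation: no change.
Vowel deletion: no change.

ruzakovgechts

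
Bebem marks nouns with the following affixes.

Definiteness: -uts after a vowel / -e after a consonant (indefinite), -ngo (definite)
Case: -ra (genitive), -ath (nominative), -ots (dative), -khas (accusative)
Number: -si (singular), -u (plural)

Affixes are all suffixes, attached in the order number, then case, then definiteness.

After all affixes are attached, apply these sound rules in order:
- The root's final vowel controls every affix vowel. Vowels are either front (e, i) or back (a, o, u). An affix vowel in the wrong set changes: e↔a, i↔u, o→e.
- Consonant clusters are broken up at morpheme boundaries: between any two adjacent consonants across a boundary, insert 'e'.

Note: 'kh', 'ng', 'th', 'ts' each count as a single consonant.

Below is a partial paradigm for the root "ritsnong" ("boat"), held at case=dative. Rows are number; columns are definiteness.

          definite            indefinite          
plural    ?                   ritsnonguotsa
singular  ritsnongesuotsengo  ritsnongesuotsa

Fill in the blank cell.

Attach number plural -u → ritsnongu.
Attach case dative -ots → ritsnonguots.
Attach definiteness definite -ngo → ritsnonguotsngo.
Vowel harmony: no change.
Apply epenthesis: ritsnonguotsngo → ritsnonguotsengo.

ritsnonguotsengo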